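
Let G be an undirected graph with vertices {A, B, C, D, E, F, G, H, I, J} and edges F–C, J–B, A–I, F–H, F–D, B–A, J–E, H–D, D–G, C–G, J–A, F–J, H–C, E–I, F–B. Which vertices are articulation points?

F

Removing F increases the component count from 1 to 2, so F is a cut vertex.
By contrast removing D leaves 1 component; it is not a cut vertex. No other vertex is a cut vertex either.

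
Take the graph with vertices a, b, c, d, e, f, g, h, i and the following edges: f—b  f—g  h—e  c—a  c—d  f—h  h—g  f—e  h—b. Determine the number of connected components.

i is isolated — a component by itself.
Starting from a we can reach a, c, d. That is one component of size 3.
Starting from b we can reach b, e, f, g, h. That is one component of size 5.
Total: 3 components.

3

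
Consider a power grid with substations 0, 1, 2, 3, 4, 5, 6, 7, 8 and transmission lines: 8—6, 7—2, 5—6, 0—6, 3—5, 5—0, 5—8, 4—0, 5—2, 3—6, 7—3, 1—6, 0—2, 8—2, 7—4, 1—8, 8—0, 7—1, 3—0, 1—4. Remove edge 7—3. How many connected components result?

7 and 3 are still connected via 7-1-6-3, so the component count stays at 1.

1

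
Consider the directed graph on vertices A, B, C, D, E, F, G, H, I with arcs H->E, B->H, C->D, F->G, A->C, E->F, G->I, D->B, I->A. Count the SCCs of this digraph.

1

{A, B, C, D, E, F, G, H, I} are all mutually reachable — one SCC of size 9.
That gives 1 strongly connected component.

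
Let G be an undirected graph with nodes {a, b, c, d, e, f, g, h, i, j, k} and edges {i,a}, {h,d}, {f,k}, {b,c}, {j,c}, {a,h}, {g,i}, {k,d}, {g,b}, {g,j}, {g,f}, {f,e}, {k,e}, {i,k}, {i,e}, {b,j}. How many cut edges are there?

0

The edges on the cycle g-b-c-j-g are not bridges since each lies on that cycle.
Every edge lies on some cycle, so there are no bridges.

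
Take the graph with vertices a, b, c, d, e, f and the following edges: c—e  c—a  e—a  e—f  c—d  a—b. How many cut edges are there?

3

The edges on the cycle c-e-a-c are not bridges since each lies on that cycle.
But removing d—c disconnects d from c; removing e—f disconnects e from f; removing a—b disconnects a from b — these are bridges.
That makes 3 bridges.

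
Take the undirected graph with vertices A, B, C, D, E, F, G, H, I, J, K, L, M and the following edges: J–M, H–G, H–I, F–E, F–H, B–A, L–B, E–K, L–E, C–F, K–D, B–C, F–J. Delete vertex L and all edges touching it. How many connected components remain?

With L gone, the remaining components are: {A, B, C, D, E, F, G, H, I, J, K, M}.
That is 1 component.

1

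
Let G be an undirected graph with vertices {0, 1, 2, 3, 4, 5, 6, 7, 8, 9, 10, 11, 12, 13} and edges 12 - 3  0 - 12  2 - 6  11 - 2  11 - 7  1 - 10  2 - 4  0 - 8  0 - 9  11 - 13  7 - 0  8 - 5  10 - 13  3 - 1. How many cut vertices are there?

4

Removing 0 increases the component count from 1 to 3, so 0 is a cut vertex.
Removing 2 increases the component count from 1 to 3, so 2 is a cut vertex.
Removing 8 increases the component count from 1 to 2, so 8 is a cut vertex.
Likewise 11 is a cut vertex.
By contrast removing 9 leaves 1 component; it is not a cut vertex. No other vertex is a cut vertex either.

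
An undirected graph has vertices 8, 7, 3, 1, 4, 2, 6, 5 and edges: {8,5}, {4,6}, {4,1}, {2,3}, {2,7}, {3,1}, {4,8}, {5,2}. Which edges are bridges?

2-7, 4-6

The edges on the cycle 4-8-5-2-3-1-4 are not bridges since each lies on that cycle.
But removing 4-6 disconnects 4 from 6; removing 2-7 disconnects 2 from 7 — these are bridges.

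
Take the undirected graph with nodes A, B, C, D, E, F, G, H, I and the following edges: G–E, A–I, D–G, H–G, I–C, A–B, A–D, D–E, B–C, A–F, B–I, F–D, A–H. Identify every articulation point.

A

Removing A increases the component count from 1 to 2, so A is a cut vertex.
By contrast removing C leaves 1 component; it is not a cut vertex. No other vertex is a cut vertex either.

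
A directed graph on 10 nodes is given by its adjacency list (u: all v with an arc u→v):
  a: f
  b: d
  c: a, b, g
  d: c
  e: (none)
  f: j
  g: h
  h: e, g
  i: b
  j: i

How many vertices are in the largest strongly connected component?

{a, b, c, d, f, i, j} are all mutually reachable — one SCC of size 7.
{g, h} are all mutually reachable — one SCC of size 2.
{e} is an SCC by itself.
The largest has 7 vertices.

7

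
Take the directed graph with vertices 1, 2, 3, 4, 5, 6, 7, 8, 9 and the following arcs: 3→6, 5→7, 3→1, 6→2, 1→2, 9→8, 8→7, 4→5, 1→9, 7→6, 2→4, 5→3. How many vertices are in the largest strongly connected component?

9

{1, 2, 3, 4, 5, 6, 7, 8, 9} are all mutually reachable — one SCC of size 9.
The largest has 9 vertices.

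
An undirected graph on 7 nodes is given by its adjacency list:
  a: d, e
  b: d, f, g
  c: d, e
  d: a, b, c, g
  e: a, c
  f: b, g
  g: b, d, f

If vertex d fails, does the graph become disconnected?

Yes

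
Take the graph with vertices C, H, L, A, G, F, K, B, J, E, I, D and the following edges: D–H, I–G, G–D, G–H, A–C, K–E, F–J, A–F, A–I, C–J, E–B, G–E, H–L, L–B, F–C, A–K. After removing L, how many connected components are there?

1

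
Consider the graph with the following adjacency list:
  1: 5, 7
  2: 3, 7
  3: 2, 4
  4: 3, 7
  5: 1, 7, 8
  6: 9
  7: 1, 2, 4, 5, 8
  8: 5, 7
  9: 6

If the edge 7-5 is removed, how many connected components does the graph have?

2

7 and 5 are still connected via 7-1-5, so the component count stays at 2.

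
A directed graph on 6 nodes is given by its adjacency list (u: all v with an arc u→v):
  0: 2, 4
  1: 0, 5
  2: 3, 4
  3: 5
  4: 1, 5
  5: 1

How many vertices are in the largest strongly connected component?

{0, 1, 2, 3, 4, 5} are all mutually reachable — one SCC of size 6.
The largest has 6 vertices.

6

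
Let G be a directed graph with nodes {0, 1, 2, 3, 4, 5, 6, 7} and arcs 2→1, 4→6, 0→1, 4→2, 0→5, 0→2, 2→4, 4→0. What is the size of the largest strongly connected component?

{0, 2, 4} are all mutually reachable — one SCC of size 3.
{1} is an SCC by itself.
{5} is an SCC by itself.
{3} is an SCC by itself.
{7} is an SCC by itself.
(and 1 more singleton SCC)
The largest has 3 vertices.

3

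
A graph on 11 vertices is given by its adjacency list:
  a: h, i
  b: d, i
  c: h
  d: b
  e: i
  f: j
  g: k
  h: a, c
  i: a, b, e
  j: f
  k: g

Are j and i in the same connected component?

No

The component containing j is {f, j}, and i is not in it.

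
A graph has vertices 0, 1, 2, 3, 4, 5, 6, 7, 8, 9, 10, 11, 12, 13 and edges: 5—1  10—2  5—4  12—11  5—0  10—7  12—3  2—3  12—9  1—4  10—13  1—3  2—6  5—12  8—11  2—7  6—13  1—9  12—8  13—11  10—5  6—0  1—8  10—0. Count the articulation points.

0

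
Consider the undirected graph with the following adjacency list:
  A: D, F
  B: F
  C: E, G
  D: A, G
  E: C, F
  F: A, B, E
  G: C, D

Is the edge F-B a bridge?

Yes

Removing F-B leaves no path between F and B: the component count goes from 1 to 2. So it is a bridge.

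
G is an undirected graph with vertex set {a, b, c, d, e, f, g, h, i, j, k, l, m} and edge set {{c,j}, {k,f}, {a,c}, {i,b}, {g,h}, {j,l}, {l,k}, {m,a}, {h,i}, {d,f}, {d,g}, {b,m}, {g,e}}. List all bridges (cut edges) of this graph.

e-g

The edges on the cycle d-g-h-i-b-m-a-c-j-l-k-f-d are not bridges since each lies on that cycle.
But removing g–e disconnects g from e — this is a bridge.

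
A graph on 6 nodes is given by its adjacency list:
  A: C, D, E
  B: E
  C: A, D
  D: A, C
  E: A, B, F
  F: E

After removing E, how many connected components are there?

With E gone, the remaining components are: {B}; {F}; {A, C, D}.
That is 3 components.

3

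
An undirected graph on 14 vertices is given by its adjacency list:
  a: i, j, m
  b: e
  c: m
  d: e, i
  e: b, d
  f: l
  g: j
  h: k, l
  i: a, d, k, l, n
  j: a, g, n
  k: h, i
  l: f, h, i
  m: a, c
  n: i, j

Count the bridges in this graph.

The edges on the cycle i-k-h-l-i are not bridges since each lies on that cycle.
But removing g-j disconnects g from j; removing e-d disconnects e from d; removing f-l disconnects f from l; removing i-d disconnects i from d — these are bridges.
In total 7 edges are bridges.

7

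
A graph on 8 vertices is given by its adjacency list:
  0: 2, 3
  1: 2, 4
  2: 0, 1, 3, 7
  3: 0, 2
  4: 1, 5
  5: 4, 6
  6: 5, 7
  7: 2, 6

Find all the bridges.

The edges on the cycle 2-0-3-2 are not bridges since each lies on that cycle.
Every edge lies on some cycle, so there are no bridges.

none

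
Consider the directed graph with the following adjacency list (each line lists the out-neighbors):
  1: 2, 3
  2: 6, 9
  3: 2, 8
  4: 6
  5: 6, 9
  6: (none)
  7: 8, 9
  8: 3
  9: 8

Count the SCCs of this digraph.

{2, 3, 8, 9} are all mutually reachable — one SCC of size 4.
{6} is an SCC by itself.
{5} is an SCC by itself.
{1} is an SCC by itself.
{7} is an SCC by itself.
(and 1 more singleton SCC)
That gives 6 strongly connected components.

6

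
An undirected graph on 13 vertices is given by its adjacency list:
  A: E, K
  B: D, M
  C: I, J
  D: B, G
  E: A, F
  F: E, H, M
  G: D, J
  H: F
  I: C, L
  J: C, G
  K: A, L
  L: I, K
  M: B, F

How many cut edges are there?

1

The edges on the cycle I-C-J-G-D-B-M-F-E-A-K-L-I are not bridges since each lies on that cycle.
But removing H-F disconnects H from F — this is a bridge.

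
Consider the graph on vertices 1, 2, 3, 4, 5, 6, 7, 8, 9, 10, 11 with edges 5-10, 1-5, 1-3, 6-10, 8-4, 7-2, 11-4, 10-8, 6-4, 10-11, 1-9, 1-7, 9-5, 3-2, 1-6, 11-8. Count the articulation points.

Removing 1 increases the component count from 1 to 2, so 1 is a cut vertex.
By contrast removing 10 leaves 1 component; it is not a cut vertex. No other vertex is a cut vertex either.

1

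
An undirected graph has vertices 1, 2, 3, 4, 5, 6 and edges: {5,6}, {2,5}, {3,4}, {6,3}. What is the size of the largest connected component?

5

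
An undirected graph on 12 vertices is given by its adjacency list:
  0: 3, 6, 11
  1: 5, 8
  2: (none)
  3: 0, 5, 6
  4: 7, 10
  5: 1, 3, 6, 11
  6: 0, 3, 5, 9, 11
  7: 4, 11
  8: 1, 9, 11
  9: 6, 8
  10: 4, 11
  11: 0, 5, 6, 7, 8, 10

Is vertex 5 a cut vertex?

No

Deleting 5 leaves 2 components (was 2), so 5 is not a cut vertex.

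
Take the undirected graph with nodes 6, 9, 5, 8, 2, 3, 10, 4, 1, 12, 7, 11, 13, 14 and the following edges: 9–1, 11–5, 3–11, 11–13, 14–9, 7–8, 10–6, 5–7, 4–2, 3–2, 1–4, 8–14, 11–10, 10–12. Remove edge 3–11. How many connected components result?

1

3 and 11 are still connected via 3-2-4-1-9-14-8-7-5-11, so the component count stays at 1.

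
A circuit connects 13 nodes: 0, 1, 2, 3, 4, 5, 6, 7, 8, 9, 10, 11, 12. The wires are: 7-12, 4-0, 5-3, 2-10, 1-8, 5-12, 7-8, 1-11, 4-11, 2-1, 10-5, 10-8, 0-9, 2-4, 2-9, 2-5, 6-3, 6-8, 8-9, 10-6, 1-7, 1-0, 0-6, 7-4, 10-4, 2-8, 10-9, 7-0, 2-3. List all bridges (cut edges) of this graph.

The edges on the cycle 2-10-5-3-2 are not bridges since each lies on that cycle.
Every edge lies on some cycle, so there are no bridges.

none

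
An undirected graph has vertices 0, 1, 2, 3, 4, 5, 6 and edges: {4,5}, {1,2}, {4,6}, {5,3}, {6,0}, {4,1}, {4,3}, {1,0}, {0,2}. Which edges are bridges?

The edges on the cycle 4-5-3-4 are not bridges since each lies on that cycle.
Every edge lies on some cycle, so there are no bridges.

none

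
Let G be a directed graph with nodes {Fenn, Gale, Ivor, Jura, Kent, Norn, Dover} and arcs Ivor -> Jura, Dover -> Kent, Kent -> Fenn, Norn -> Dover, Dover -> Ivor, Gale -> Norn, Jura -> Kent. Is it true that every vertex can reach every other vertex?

There is no directed path from Ivor to Gale, so the graph is not strongly connected.

No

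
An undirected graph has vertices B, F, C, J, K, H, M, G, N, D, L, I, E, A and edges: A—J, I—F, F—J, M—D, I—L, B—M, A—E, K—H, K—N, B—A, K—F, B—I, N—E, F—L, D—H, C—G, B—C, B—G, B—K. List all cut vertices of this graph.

B

Removing B increases the component count from 1 to 2, so B is a cut vertex.
By contrast removing H leaves 1 component; it is not a cut vertex. No other vertex is a cut vertex either.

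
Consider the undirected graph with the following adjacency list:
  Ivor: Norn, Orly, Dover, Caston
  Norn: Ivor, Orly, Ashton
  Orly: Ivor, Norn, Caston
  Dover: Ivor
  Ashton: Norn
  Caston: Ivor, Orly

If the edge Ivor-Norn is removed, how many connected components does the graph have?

1

Ivor and Norn are still connected via Ivor-Orly-Norn, so the component count stays at 1.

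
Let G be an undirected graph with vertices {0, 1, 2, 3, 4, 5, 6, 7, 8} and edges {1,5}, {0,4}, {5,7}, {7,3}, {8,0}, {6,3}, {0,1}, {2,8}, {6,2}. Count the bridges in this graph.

The edges on the cycle 6-2-8-0-1-5-7-3-6 are not bridges since each lies on that cycle.
But removing 4–0 disconnects 4 from 0 — this is a bridge.

1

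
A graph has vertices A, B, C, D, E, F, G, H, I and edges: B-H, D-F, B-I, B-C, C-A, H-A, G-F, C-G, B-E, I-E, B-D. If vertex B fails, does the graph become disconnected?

Deleting B raises the number of components from 1 to 2, so B is a cut vertex.

Yes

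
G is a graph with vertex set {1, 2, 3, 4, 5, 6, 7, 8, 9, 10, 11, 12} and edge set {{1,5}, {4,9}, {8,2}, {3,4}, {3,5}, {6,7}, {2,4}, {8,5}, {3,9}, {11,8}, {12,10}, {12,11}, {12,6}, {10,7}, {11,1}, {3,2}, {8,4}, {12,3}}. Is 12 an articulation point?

Yes

Deleting 12 raises the number of components from 1 to 2, so 12 is a cut vertex.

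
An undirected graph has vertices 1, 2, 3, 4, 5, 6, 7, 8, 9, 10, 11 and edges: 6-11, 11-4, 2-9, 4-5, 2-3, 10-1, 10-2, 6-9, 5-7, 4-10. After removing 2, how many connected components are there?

With 2 gone, the remaining components are: {3}; {8}; {1, 4, 5, 6, 7, 9, 10, 11}.
That is 3 components.

3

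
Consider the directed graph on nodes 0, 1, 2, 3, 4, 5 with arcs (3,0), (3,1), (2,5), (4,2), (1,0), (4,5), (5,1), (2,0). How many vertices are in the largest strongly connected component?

{3} is an SCC by itself.
{1} is an SCC by itself.
{5} is an SCC by itself.
{0} is an SCC by itself.
{2} is an SCC by itself.
(and 1 more singleton SCC)
The largest has 1 vertex.

1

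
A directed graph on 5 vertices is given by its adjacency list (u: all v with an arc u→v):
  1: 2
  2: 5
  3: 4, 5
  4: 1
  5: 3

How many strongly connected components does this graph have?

1

{1, 2, 3, 4, 5} are all mutually reachable — one SCC of size 5.
That gives 1 strongly connected component.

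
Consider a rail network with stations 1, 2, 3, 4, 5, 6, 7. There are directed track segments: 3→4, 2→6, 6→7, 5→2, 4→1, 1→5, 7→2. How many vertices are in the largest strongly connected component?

3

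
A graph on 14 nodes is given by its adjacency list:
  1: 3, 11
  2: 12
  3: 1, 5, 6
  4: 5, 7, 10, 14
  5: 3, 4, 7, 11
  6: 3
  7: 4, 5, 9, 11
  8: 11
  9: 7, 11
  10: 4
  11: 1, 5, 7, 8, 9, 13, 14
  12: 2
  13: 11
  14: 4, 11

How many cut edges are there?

5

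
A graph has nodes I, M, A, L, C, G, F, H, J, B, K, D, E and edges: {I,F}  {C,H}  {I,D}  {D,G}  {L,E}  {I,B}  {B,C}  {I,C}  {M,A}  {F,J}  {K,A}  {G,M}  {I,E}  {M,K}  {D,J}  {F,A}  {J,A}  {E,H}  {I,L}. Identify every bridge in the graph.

none

The edges on the cycle I-B-C-I are not bridges since each lies on that cycle.
Every edge lies on some cycle, so there are no bridges.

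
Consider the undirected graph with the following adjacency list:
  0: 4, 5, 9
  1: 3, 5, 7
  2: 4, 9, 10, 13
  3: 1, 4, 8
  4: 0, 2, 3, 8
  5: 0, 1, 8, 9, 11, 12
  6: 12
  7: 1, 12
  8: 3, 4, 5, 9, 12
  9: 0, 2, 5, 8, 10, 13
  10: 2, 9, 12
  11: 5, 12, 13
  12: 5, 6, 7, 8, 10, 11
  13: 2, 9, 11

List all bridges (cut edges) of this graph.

12-6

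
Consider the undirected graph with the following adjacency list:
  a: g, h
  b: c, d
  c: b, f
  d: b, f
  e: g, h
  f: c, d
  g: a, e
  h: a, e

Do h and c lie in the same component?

The component containing h is {a, e, g, h}, and c is not in it.

No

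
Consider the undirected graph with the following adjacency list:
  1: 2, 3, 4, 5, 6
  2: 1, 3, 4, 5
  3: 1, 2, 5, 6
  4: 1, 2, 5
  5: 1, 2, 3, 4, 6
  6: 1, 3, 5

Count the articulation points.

0

Removing 5, for instance, still leaves 1 component. No single vertex removal increases the component count — the graph has no articulation points.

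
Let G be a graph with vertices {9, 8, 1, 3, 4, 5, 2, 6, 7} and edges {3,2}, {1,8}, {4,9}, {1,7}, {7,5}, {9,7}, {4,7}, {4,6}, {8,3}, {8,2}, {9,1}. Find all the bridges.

The edges on the cycle 8-3-2-8 are not bridges since each lies on that cycle.
But removing 1 - 8 disconnects 1 from 8; removing 4 - 6 disconnects 4 from 6; removing 5 - 7 disconnects 5 from 7 — these are bridges.

1-8, 4-6, 5-7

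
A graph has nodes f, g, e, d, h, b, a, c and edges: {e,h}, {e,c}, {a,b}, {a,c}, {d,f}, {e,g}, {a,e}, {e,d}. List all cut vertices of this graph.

a, d, e

Removing a increases the component count from 1 to 2, so a is a cut vertex.
Removing d increases the component count from 1 to 2, so d is a cut vertex.
Removing e increases the component count from 1 to 4, so e is a cut vertex.
By contrast removing f leaves 1 component; it is not a cut vertex. No other vertex is a cut vertex either.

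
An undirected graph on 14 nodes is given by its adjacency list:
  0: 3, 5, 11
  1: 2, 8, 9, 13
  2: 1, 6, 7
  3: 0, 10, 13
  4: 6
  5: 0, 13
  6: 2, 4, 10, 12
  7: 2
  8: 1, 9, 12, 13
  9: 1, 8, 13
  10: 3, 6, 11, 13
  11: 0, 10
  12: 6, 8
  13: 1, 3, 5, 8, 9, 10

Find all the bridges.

The edges on the cycle 1-8-9-1 are not bridges since each lies on that cycle.
But removing 7-2 disconnects 7 from 2; removing 6-4 disconnects 6 from 4 — these are bridges.

2-7, 4-6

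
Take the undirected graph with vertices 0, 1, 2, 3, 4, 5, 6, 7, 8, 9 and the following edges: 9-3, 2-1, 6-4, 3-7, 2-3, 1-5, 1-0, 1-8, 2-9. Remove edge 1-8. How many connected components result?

3

Before removal there are 2 components.
1-8 is a bridge — removing it separates 1's side from 8's side.
After removal: 3 components.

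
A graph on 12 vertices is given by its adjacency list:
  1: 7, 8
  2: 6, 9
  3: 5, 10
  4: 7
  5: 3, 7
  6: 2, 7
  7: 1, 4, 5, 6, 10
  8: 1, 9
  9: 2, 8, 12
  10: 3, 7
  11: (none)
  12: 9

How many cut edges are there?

2

The edges on the cycle 7-5-3-10-7 are not bridges since each lies on that cycle.
But removing 9-12 disconnects 9 from 12; removing 7-4 disconnects 7 from 4 — these are bridges.
That makes 2 bridges.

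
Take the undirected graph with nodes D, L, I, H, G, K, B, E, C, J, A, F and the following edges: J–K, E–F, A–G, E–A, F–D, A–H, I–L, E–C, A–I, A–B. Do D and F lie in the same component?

Yes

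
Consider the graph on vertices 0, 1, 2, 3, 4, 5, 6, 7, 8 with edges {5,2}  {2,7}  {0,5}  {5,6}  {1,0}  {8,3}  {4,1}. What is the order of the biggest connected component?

Starting from 3 we can reach 3, 8. That is one component of size 2.
Starting from 0 we can reach 0, 1, 2, 4, 5, 6, 7. That is one component of size 7.
The largest has 7 vertices.

7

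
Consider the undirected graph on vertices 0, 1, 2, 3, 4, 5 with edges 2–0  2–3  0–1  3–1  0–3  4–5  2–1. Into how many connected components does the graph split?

Starting from 4 we can reach 4, 5. That is one component of size 2.
Starting from 0 we can reach 0, 1, 2, 3. That is one component of size 4.
Total: 2 components.

2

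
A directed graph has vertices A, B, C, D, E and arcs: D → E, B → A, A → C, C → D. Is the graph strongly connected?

There is no directed path from C to B, so the graph is not strongly connected.

No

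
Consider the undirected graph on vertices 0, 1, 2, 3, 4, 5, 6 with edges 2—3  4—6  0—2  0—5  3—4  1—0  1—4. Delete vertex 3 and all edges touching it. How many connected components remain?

1

With 3 gone, the remaining components are: {0, 1, 2, 4, 5, 6}.
That is 1 component.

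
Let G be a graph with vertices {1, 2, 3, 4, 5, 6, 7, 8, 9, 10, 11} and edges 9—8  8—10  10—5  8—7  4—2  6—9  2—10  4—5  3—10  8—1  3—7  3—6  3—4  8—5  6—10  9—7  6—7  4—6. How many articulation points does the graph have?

Removing 8 increases the component count from 2 to 3, so 8 is a cut vertex.
By contrast removing 9 leaves 2 components; it is not a cut vertex. No other vertex is a cut vertex either.

1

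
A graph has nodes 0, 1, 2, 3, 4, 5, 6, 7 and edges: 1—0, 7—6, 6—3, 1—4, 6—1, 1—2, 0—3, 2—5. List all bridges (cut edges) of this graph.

1-2, 1-4, 2-5, 6-7

The edges on the cycle 6-1-0-3-6 are not bridges since each lies on that cycle.
But removing 2—5 disconnects 2 from 5; removing 6—7 disconnects 6 from 7; removing 1—4 disconnects 1 from 4; removing 1—2 disconnects 1 from 2 — these are bridges.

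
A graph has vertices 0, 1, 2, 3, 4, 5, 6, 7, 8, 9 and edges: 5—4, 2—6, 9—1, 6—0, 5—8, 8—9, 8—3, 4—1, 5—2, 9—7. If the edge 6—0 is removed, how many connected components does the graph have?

Before removal there is 1 component.
6—0 is a bridge — removing it separates 6's side from 0's side.
After removal: 2 components.

2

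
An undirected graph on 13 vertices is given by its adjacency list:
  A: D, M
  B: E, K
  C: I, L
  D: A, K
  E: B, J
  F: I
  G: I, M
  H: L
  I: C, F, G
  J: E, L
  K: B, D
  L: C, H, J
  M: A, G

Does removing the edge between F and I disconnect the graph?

Removing F-I leaves no path between F and I: the component count goes from 1 to 2. So it is a bridge.

Yes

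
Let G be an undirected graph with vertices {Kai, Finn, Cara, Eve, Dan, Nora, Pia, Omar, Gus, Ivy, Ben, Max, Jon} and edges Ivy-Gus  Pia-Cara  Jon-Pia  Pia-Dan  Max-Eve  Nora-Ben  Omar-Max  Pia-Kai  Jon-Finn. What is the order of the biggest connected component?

6

Starting from Gus we can reach Gus, Ivy. That is one component of size 2.
Starting from Ben we can reach Ben, Nora. That is one component of size 2.
Starting from Eve we can reach Eve, Max, Omar. That is one component of size 3.
Starting from Dan we can reach Dan, Jon, Kai, Pia, Cara, Finn. That is one component of size 6.
The largest has 6 vertices.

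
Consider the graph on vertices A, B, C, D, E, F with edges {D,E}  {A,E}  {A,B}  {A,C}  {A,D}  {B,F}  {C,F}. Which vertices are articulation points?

A

Removing A increases the component count from 1 to 2, so A is a cut vertex.
By contrast removing D leaves 1 component; it is not a cut vertex. No other vertex is a cut vertex either.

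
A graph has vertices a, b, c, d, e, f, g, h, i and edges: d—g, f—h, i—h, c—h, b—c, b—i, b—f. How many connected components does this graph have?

e is isolated — a component by itself.
a is isolated — a component by itself.
Starting from d we can reach d, g. That is one component of size 2.
Starting from b we can reach b, c, f, h, i. That is one component of size 5.
Total: 4 components.

4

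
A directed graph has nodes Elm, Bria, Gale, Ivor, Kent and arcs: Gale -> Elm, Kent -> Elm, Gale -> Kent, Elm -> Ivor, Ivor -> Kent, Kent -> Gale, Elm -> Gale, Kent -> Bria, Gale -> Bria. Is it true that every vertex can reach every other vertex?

No

There is no directed path from Bria to Ivor, so the graph is not strongly connected.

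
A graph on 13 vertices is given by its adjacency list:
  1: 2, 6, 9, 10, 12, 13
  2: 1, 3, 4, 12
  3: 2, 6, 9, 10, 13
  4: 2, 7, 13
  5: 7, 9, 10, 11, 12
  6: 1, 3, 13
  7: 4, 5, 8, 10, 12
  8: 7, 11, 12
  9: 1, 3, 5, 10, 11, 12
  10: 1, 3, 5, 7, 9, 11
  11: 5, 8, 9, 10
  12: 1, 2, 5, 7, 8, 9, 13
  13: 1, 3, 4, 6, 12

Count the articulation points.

Removing 6, for instance, still leaves 1 component. No single vertex removal increases the component count — the graph has no articulation points.

0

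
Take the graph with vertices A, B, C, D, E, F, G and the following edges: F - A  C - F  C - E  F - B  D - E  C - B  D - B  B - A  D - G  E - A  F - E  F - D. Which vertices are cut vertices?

Removing D increases the component count from 1 to 2, so D is a cut vertex.
By contrast removing C leaves 1 component; it is not a cut vertex. No other vertex is a cut vertex either.

D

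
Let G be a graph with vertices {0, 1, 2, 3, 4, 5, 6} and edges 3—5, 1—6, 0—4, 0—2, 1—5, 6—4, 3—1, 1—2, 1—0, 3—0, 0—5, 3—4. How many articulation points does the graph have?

0

Removing 1, for instance, still leaves 1 component. No single vertex removal increases the component count — the graph has no articulation points.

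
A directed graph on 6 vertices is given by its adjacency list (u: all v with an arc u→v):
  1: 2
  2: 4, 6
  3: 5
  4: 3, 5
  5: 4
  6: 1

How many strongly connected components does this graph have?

2

{3, 4, 5} are all mutually reachable — one SCC of size 3.
{1, 2, 6} are all mutually reachable — one SCC of size 3.
That gives 2 strongly connected components.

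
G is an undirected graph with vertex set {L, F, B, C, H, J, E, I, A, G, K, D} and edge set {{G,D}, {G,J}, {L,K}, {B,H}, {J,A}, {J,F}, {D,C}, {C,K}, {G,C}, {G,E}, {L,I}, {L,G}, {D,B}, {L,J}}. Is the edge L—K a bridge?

No

After removing L—K, the path L-G-C-K still connects them, so the edge is not a bridge.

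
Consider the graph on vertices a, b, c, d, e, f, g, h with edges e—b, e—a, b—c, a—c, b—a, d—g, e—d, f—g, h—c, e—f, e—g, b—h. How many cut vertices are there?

Removing e increases the component count from 1 to 2, so e is a cut vertex.
By contrast removing h leaves 1 component; it is not a cut vertex. No other vertex is a cut vertex either.

1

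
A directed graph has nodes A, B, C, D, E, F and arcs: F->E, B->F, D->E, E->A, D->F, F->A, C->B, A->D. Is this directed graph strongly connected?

No

There is no directed path from F to C, so the graph is not strongly connected.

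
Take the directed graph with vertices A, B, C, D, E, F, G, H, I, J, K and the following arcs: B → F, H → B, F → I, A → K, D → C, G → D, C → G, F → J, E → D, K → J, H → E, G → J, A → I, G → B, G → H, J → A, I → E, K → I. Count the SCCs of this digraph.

{A, B, C, D, E, F, G, H, I, J, K} are all mutually reachable — one SCC of size 11.
That gives 1 strongly connected component.

1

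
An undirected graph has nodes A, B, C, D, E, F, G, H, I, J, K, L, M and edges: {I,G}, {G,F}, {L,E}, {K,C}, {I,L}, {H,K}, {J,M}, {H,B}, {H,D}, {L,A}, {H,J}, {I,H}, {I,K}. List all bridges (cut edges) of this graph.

The edges on the cycle I-H-K-I are not bridges since each lies on that cycle.
But removing L–E disconnects L from E; removing A–L disconnects A from L; removing F–G disconnects F from G; removing I–L disconnects I from L — these are bridges.
In total 10 edges are bridges.

A-L, B-H, C-K, D-H, E-L, F-G, G-I, H-J, I-L, J-M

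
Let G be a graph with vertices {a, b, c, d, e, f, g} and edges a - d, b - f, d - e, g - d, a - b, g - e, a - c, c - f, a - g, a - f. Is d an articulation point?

No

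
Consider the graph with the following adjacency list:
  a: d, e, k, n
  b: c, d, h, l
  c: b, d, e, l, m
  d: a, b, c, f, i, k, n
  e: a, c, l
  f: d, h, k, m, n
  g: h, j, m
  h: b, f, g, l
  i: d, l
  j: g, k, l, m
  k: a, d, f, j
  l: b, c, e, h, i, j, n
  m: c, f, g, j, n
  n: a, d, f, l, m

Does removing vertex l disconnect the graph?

No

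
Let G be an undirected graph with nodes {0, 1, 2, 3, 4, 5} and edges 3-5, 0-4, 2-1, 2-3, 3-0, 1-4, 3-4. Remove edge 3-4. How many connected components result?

1

3 and 4 are still connected via 3-0-4, so the component count stays at 1.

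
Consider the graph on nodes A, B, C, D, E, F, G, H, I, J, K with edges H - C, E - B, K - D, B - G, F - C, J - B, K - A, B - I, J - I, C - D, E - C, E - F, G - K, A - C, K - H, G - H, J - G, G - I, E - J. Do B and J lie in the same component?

From B we can reach A, B, C, D, E, F, G, H, I, J, K, which includes J.

Yes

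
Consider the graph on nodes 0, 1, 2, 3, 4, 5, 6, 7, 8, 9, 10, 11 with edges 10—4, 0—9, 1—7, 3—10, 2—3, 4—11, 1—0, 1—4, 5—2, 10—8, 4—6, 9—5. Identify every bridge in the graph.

1-7, 10-8, 11-4, 4-6

The edges on the cycle 1-0-9-5-2-3-10-4-1 are not bridges since each lies on that cycle.
But removing 11—4 disconnects 11 from 4; removing 8—10 disconnects 8 from 10; removing 6—4 disconnects 6 from 4; removing 1—7 disconnects 1 from 7 — these are bridges.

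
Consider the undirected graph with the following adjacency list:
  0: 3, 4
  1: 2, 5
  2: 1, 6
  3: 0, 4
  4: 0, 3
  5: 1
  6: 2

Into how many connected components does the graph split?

2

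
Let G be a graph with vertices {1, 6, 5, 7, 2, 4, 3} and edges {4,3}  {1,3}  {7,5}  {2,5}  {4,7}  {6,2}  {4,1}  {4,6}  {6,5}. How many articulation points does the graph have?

1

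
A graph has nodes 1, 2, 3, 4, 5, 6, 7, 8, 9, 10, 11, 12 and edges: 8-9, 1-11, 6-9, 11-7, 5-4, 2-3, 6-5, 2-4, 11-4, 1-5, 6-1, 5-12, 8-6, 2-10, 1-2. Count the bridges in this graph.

4

The edges on the cycle 1-11-4-5-1 are not bridges since each lies on that cycle.
But removing 11-7 disconnects 11 from 7; removing 2-10 disconnects 2 from 10; removing 12-5 disconnects 12 from 5; removing 3-2 disconnects 3 from 2 — these are bridges.
That makes 4 bridges.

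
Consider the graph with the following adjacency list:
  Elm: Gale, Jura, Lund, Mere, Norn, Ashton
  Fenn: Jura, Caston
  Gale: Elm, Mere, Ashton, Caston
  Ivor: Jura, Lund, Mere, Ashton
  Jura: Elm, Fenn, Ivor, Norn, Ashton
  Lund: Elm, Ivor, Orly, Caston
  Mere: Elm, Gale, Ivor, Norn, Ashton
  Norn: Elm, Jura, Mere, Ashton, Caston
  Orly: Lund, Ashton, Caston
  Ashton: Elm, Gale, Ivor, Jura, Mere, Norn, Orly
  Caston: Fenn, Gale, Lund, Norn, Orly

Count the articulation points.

0

Removing Ashton, for instance, still leaves 1 component. No single vertex removal increases the component count — the graph has no articulation points.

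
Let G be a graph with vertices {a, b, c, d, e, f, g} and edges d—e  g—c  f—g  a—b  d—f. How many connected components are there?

Starting from a we can reach a, b. That is one component of size 2.
Starting from c we can reach c, d, e, f, g. That is one component of size 5.
Total: 2 components.

2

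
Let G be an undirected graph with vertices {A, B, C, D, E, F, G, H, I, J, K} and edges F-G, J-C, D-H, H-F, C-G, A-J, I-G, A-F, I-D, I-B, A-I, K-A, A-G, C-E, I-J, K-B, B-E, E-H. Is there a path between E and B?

Yes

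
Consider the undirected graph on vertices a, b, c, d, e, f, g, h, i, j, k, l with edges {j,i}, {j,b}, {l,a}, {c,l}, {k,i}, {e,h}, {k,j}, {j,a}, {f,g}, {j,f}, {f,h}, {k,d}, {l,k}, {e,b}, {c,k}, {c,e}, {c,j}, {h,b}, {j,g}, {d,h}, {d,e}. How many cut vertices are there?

Removing e, for instance, still leaves 1 component. No single vertex removal increases the component count — the graph has no articulation points.

0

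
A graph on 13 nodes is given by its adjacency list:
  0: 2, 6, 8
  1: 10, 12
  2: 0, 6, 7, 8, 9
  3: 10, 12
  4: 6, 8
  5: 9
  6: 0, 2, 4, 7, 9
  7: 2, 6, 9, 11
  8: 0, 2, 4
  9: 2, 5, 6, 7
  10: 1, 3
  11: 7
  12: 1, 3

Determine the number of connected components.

2

Starting from 1 we can reach 1, 3, 10, 12. That is one component of size 4.
Starting from 0 we can reach 0, 2, 4, 5, 6, 7, 8, 9, 11. That is one component of size 9.
Total: 2 components.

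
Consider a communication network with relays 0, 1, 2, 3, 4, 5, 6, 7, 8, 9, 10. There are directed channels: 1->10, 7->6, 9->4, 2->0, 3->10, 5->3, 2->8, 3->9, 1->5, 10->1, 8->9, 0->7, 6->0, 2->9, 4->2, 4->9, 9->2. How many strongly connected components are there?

{1, 3, 5, 10} are all mutually reachable — one SCC of size 4.
{2, 4, 8, 9} are all mutually reachable — one SCC of size 4.
{0, 6, 7} are all mutually reachable — one SCC of size 3.
That gives 3 strongly connected components.

3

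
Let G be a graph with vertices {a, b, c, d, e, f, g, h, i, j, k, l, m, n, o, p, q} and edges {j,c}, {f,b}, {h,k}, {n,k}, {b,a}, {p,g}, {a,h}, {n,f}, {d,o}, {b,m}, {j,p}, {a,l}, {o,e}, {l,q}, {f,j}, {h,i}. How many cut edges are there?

10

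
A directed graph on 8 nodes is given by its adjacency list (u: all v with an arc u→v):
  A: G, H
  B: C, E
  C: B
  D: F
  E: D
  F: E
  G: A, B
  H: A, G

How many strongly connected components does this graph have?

{D, E, F} are all mutually reachable — one SCC of size 3.
{A, G, H} are all mutually reachable — one SCC of size 3.
{B, C} are all mutually reachable — one SCC of size 2.
That gives 3 strongly connected components.

3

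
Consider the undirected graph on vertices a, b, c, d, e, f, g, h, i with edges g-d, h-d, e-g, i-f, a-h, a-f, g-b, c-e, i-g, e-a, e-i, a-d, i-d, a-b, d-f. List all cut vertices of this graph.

Removing e increases the component count from 1 to 2, so e is a cut vertex.
By contrast removing b leaves 1 component; it is not a cut vertex. No other vertex is a cut vertex either.

e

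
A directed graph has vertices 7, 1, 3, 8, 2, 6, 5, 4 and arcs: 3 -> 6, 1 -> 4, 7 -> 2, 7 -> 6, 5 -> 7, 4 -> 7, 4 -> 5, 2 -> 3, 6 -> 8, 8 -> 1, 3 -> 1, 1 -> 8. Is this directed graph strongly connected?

From 2 we can reach every vertex (1, 2, 3, 4, 5, 6, 7, 8), and every vertex can reach 2 (1, 2, 3, 4, 5, 6, 7, 8). So the whole graph is one strongly connected component.

Yes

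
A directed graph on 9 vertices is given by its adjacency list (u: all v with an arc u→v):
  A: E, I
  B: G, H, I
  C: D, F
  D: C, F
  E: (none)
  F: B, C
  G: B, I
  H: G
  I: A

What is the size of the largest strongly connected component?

3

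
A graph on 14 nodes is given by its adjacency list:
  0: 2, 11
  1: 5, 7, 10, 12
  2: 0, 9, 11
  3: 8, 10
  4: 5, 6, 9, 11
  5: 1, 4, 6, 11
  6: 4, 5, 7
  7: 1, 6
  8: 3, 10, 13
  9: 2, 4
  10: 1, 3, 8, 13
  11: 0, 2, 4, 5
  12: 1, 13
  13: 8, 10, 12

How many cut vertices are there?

1

Removing 1 increases the component count from 1 to 2, so 1 is a cut vertex.
By contrast removing 13 leaves 1 component; it is not a cut vertex. No other vertex is a cut vertex either.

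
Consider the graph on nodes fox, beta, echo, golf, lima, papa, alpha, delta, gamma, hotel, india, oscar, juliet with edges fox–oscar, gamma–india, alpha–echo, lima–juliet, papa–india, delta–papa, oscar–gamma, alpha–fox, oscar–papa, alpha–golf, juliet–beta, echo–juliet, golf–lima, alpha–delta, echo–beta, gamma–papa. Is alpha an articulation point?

Yes

Deleting alpha raises the number of components from 2 to 3, so alpha is a cut vertex.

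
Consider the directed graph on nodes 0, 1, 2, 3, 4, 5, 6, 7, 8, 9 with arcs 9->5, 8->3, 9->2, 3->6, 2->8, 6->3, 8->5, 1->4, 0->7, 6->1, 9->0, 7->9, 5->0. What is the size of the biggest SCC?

6

{0, 2, 5, 7, 8, 9} are all mutually reachable — one SCC of size 6.
{3, 6} are all mutually reachable — one SCC of size 2.
{1} is an SCC by itself.
{4} is an SCC by itself.
The largest has 6 vertices.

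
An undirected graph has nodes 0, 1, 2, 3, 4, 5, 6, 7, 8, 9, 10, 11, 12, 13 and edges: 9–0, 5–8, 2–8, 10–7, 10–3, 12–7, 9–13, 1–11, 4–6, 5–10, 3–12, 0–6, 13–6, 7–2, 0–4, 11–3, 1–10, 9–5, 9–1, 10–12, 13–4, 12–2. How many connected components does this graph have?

Starting from 0 we can reach 0, 1, 2, 3, 4, 5, 6, 7, 8, 9, 10, 11, 12, 13. That is one component of size 14.
Total: 1 component.

1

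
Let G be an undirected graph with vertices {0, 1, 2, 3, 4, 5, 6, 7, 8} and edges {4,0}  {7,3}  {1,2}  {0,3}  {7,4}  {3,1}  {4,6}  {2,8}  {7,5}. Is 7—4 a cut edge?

No

After removing 7—4, the path 7-3-0-4 still connects them, so the edge is not a bridge.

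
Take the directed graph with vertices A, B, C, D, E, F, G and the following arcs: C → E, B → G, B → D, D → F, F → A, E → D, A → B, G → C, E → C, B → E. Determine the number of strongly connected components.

1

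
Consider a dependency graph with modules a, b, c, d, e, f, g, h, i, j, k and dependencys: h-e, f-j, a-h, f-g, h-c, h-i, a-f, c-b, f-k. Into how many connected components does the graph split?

d is isolated — a component by itself.
Starting from a we can reach a, b, c, e, f, g, h, i, j, k. That is one component of size 10.
Total: 2 components.

2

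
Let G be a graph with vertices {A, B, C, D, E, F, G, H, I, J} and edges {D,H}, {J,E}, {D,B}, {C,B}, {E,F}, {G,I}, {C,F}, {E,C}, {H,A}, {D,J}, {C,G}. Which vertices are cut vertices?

C, D, G, H

Removing C increases the component count from 1 to 2, so C is a cut vertex.
Removing D increases the component count from 1 to 2, so D is a cut vertex.
Removing G increases the component count from 1 to 2, so G is a cut vertex.
Likewise H is a cut vertex.
By contrast removing E leaves 1 component; it is not a cut vertex. No other vertex is a cut vertex either.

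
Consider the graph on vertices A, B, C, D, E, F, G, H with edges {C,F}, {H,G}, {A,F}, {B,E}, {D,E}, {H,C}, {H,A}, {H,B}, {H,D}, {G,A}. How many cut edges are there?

0

The edges on the cycle H-G-A-H are not bridges since each lies on that cycle.
Every edge lies on some cycle, so there are no bridges.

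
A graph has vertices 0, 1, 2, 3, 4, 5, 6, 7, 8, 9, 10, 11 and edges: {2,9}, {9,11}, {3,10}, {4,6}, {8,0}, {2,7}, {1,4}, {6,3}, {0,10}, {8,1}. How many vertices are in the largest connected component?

5 is isolated — a component by itself.
Starting from 2 we can reach 2, 7, 9, 11. That is one component of size 4.
Starting from 0 we can reach 0, 1, 3, 4, 6, 8, 10. That is one component of size 7.
The largest has 7 vertices.

7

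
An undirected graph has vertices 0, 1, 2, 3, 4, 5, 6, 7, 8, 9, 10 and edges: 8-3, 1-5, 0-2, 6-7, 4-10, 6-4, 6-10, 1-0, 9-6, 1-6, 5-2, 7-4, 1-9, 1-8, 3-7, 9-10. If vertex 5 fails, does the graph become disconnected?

No

Deleting 5 leaves 1 component (was 1) (its neighbors 1, 2 remain connected to each other), so 5 is not a cut vertex.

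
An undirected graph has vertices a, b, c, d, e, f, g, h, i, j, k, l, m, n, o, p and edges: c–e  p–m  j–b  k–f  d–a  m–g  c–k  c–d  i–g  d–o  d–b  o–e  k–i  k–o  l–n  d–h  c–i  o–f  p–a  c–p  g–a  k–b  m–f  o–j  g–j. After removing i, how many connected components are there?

2

With i gone, the remaining components are: {l, n}; {a, b, c, d, e, f, g, h, j, k, m, o, p}.
That is 2 components.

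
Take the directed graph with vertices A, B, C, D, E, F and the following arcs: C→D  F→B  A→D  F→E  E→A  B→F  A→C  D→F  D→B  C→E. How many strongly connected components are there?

1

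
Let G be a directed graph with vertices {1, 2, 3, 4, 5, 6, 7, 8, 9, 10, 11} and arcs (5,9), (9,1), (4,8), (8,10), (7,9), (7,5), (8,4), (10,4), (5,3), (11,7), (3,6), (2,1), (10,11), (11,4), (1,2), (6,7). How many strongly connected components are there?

{3, 5, 6, 7} are all mutually reachable — one SCC of size 4.
{4, 8, 10, 11} are all mutually reachable — one SCC of size 4.
{1, 2} are all mutually reachable — one SCC of size 2.
{9} is an SCC by itself.
That gives 4 strongly connected components.

4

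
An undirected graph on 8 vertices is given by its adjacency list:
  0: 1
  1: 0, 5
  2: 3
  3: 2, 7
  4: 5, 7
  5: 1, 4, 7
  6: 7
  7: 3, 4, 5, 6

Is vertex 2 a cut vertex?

No

Deleting 2 leaves 1 component (was 1), so 2 is not a cut vertex.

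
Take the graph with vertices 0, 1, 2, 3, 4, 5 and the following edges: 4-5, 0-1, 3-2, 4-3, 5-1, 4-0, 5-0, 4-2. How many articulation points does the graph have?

1

Removing 4 increases the component count from 1 to 2, so 4 is a cut vertex.
By contrast removing 2 leaves 1 component; it is not a cut vertex. No other vertex is a cut vertex either.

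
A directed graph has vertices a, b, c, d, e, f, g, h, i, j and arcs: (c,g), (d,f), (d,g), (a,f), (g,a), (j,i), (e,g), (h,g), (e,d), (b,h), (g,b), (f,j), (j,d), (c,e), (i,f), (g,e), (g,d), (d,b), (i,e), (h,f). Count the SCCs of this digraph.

{a, b, d, e, f, g, h, i, j} are all mutually reachable — one SCC of size 9.
{c} is an SCC by itself.
That gives 2 strongly connected components.

2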